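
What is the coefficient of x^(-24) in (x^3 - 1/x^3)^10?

General term: C(10,j)·(x^3)^j·(-1/x^3)^(10-j), with x-exponent 3j − 3(10−j) = 6j − 30.
Set 6j − 30 = -24: j = 1.
C(10,1) = 10; 1^1 = 1; (-1)^9 = -1.
Coefficient = 10 · 1 · (-1) = -10.

-10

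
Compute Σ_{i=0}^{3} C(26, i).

1 + 26 + 325 + 2600 = 2952.

2952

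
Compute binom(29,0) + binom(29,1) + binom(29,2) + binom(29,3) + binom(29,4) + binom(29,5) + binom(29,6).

1 + 29 + 406 + 3654 + 23751 + 118755 + 475020 = 621616.

621616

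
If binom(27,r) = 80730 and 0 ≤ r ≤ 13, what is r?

C(27,r) increases on 0 ≤ r ≤ 13. C(27,4) = 17550 and C(27,5) = 80730, so r = 5.

5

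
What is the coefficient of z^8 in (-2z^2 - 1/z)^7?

-672

General term: C(7,j)·(-2z^2)^j·(-1/z)^(7-j), with z-exponent 2j − 1(7−j) = 3j − 7.
Set 3j − 7 = 8: j = 5.
C(7,5) = 21; (-2)^5 = -32; (-1)^2 = 1.
Coefficient = 21 · (-32) · 1 = -672.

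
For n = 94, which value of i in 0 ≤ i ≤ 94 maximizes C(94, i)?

47

C(94,i) is maximized at i = 94/2 = 47.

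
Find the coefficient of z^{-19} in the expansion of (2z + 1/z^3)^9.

General term: C(9,j)·(2z)^j·(1/z^3)^(9-j), with z-exponent 1j − 3(9−j) = 4j − 27.
Set 4j − 27 = -19: j = 2.
C(9,2) = 36; 2^2 = 4; 1^7 = 1.
Coefficient = 36 · 4 · 1 = 144.

144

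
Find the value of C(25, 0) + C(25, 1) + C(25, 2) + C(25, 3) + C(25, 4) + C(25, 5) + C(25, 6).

245506

1 + 25 + 300 + 2300 + 12650 + 53130 + 177100 = 245506.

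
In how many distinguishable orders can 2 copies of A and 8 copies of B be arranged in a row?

Choose positions for the A's: C(10,2) = 45.

45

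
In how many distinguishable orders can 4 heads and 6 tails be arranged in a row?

Choose positions for the heads: C(10,4) = 210.

210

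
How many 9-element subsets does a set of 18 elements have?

C(18,9) = (18·17·16·15·14·13·12·11·10) / 9! = 17643225600 / 362880 = 48620.

48620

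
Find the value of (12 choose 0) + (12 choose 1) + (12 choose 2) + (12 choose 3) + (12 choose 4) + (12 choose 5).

1586

1 + 12 + 66 + 220 + 495 + 792 = 1586.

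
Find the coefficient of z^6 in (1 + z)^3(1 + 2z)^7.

Coefficient of z^6 = Σ_{j} C(3,j)·1^j·C(7,6-j)·2^(6-j) for j from 0 to 3.
= 448 + 2016 + 1680 + 280 = 4424.

4424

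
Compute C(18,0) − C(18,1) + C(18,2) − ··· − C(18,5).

-6188

The partial alternating sum Σ_{k=0}^{5} (−1)^k C(18,k) = (−1)^5 C(17,5) = -6188.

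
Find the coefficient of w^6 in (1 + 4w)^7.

28672

The general term is C(7,j)·(1)^j·(4w)^(7-j); the w^6 term has j = 1.
C(7,1) = 7.
Coefficient = C(7,1) · 4^6 = 7 · 4096 = 28672.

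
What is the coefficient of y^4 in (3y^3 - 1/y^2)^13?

General term: C(13,j)·(3y^3)^j·(-1/y^2)^(13-j), with y-exponent 3j − 2(13−j) = 5j − 26.
Set 5j − 26 = 4: j = 6.
C(13,6) = 1716; 3^6 = 729; (-1)^7 = -1.
Coefficient = 1716 · 729 · (-1) = -1250964.

-1250964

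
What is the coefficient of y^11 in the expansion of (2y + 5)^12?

The general term is C(12,j)·(2y)^j·(5)^(12-j); the y^11 term has j = 11.
C(12,11) = 12.
Coefficient = C(12,11) · 2^11 · 5^1 = 12 · 2048 · 5 = 122880.

122880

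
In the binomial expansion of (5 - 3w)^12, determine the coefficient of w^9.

-541282500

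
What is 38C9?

C(38,9) = (38·37·36·35·34·33·32·31·30) / 9! = 59153663923200 / 362880 = 163011640.

163011640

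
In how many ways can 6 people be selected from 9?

This is C(9,6) = 84.

84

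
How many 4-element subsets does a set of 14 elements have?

1001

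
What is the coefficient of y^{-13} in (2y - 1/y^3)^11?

General term: C(11,j)·(2y)^j·(-1/y^3)^(11-j), with y-exponent 1j − 3(11−j) = 4j − 33.
Set 4j − 33 = -13: j = 5.
C(11,5) = 462; 2^5 = 32; (-1)^6 = 1.
Coefficient = 462 · 32 · 1 = 14784.

14784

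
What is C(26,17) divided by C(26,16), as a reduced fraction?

10/17

C(n,k+1)/C(n,k) = (n−k)/(k+1) = (26−16)/(16+1) = 10/17.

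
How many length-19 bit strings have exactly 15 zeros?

Choose the 15 positions: C(19,15) = 3876.

3876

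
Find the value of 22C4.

7315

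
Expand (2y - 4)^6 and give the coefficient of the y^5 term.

-768

The general term is C(6,j)·(2y)^j·(-4)^(6-j); the y^5 term has j = 5.
C(6,5) = 6.
Coefficient = C(6,5) · 2^5 · (-4)^1 = 6 · 32 · (-4) = -768.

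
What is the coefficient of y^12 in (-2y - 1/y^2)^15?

General term: C(15,j)·(-2y)^j·(-1/y^2)^(15-j), with y-exponent 1j − 2(15−j) = 3j − 30.
Set 3j − 30 = 12: j = 14.
C(15,14) = 15; (-2)^14 = 16384; (-1)^1 = -1.
Coefficient = 15 · 16384 · (-1) = -245760.

-245760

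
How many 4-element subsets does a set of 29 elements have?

C(29,4) = (29·28·27·26) / 4! = 570024 / 24 = 23751.

23751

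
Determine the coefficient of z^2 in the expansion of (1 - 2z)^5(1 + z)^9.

-14

Coefficient of z^2 = Σ_{j} C(5,j)·(-2)^j·C(9,2-j)·1^(2-j) for j from 0 to 2.
= 36 + (-90) + 40 = -14.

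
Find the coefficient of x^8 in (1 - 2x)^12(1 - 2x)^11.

Coefficient of x^8 = Σ_{j} C(12,j)·(-2)^j·C(11,8-j)·(-2)^(8-j) for j from 0 to 8.
= 42240 + 1013760 + 7805952 + 26019840 + 41817600 + 33454080 + 13009920 + 2230272 + 126720 = 125520384.

125520384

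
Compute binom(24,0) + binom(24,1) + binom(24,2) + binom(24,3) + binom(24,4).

1 + 24 + 276 + 2024 + 10626 = 12951.

12951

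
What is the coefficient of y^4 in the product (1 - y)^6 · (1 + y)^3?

-6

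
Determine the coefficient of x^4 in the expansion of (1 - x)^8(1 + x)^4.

-17

Coefficient of x^4 = Σ_{j} C(8,j)·(-1)^j·C(4,4-j)·1^(4-j) for j from 0 to 4.
= 1 + (-32) + 168 + (-224) + 70 = -17.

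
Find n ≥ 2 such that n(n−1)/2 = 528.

n(n−1)/2 = 528 ⇒ n(n−1) = 1056. Since 33·32 = 1056, n = 33.

33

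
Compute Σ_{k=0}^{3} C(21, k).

1562

1 + 21 + 210 + 1330 = 1562.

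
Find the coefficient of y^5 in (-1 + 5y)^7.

65625

The general term is C(7,j)·(-1)^j·(5y)^(7-j); the y^5 term has j = 2.
C(7,2) = 21.
Coefficient = C(7,2) · 5^5 = 21 · 3125 = 65625.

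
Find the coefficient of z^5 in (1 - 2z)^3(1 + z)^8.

84

Coefficient of z^5 = Σ_{j} C(3,j)·(-2)^j·C(8,5-j)·1^(5-j) for j from 0 to 3.
= 56 + (-420) + 672 + (-224) = 84.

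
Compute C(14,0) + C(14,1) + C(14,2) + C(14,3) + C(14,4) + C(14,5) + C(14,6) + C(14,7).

1 + 14 + 91 + 364 + 1001 + 2002 + 3003 + 3432 = 9908.

9908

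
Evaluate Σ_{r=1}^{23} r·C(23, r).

96468992

Differentiating (1+x)^23 and setting x=1: Σ r·C(23,r) = 23·2^22 = 96468992.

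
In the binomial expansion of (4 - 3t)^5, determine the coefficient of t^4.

1620

The general term is C(5,j)·(4)^j·(-3t)^(5-j); the t^4 term has j = 1.
C(5,1) = 5.
Coefficient = C(5,1) · 4^1 · (-3)^4 = 5 · 4 · 81 = 1620.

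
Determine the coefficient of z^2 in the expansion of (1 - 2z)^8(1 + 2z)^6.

Coefficient of z^2 = Σ_{j} C(8,j)·(-2)^j·C(6,2-j)·2^(2-j) for j from 0 to 2.
= 60 + (-192) + 112 = -20.

-20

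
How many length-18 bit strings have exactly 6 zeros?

18564

Choose the 6 positions: C(18,6) = 18564.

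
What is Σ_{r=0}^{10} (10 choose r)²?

184756

By Vandermonde's identity, Σ C(10,r)² = C(20,10) = 184756.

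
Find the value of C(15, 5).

3003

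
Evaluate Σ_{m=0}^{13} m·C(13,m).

Since m·C(13,m) = 13·C(12,m−1), the sum is 13·2^12 = 13·4096 = 53248.

53248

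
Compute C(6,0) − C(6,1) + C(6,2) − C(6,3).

The partial alternating sum Σ_{k=0}^{3} (−1)^k C(6,k) = (−1)^3 C(5,3) = -10.

-10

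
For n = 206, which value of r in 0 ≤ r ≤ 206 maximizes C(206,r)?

C(206,r) is maximized at r = 206/2 = 103.

103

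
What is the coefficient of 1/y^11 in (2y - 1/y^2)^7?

General term: C(7,j)·(2y)^j·(-1/y^2)^(7-j), with y-exponent 1j − 2(7−j) = 3j − 14.
Set 3j − 14 = -11: j = 1.
C(7,1) = 7; 2^1 = 2; (-1)^6 = 1.
Coefficient = 7 · 2 · 1 = 14.

14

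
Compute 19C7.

50388

C(19,7) = (19·18·17·16·15·14·13) / 7! = 253955520 / 5040 = 50388.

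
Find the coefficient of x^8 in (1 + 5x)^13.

The general term is C(13,j)·(1)^j·(5x)^(13-j); the x^8 term has j = 5.
C(13,5) = 1287.
Coefficient = C(13,5) · 5^8 = 1287 · 390625 = 502734375.

502734375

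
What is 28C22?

C(28,22) = C(28,6) by symmetry.
C(28,6) = (28·27·26·25·24·23) / 6! = 271252800 / 720 = 376740.

376740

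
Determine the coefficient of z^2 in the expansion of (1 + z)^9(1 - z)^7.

-6

Coefficient of z^2 = Σ_{j} C(9,j)·1^j·C(7,2-j)·(-1)^(2-j) for j from 0 to 2.
= 21 + (-63) + 36 = -6.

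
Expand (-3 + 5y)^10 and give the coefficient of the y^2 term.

7381125

The general term is C(10,j)·(-3)^j·(5y)^(10-j); the y^2 term has j = 8.
C(10,8) = 45.
Coefficient = C(10,8) · (-3)^8 · 5^2 = 45 · 6561 · 25 = 7381125.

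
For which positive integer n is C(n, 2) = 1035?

n(n−1)/2 = 1035 ⇒ n(n−1) = 2070. Since 46·45 = 2070, n = 46.

46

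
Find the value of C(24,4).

10626

C(24,4) = (24·23·22·21) / 4! = 255024 / 24 = 10626.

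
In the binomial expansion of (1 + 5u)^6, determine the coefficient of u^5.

The general term is C(6,j)·(1)^j·(5u)^(6-j); the u^5 term has j = 1.
C(6,1) = 6.
Coefficient = C(6,1) · 5^5 = 6 · 3125 = 18750.

18750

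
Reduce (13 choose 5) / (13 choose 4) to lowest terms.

9/5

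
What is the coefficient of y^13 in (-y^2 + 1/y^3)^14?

-364

General term: C(14,j)·(-y^2)^j·(1/y^3)^(14-j), with y-exponent 2j − 3(14−j) = 5j − 42.
Set 5j − 42 = 13: j = 11.
C(14,11) = 364; (-1)^11 = -1; 1^3 = 1.
Coefficient = 364 · (-1) · 1 = -364.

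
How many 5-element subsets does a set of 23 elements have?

33649

C(23,5) = (23·22·21·20·19) / 5! = 4037880 / 120 = 33649.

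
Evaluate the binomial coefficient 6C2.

C(6,2) = (6·5) / 2! = 30 / 2 = 15.

15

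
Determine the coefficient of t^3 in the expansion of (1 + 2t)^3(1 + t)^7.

253

Coefficient of t^3 = Σ_{j} C(3,j)·2^j·C(7,3-j)·1^(3-j) for j from 0 to 3.
= 35 + 126 + 84 + 8 = 253.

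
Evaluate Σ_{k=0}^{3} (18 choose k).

988

1 + 18 + 153 + 816 = 988.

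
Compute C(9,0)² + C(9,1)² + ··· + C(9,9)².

Σ C(9,k)² is the coefficient of x^9 in (1+x)^9(1+x)^9 = (1+x)^18, i.e. C(18,9) = 48620.

48620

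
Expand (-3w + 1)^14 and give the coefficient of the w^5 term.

The general term is C(14,j)·(-3w)^j·(1)^(14-j); the w^5 term has j = 5.
C(14,5) = 2002.
Coefficient = C(14,5) · (-3)^5 = 2002 · (-243) = -486486.

-486486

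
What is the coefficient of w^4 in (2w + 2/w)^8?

7168

General term: C(8,j)·(2w)^j·(2/w)^(8-j), with w-exponent 1j − 1(8−j) = 2j − 8.
Set 2j − 8 = 4: j = 6.
C(8,6) = 28; 2^6 = 64; 2^2 = 4.
Coefficient = 28 · 64 · 4 = 7168.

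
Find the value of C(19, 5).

11628

C(19,5) = (19·18·17·16·15) / 5! = 1395360 / 120 = 11628.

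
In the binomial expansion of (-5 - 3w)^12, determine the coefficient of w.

The general term is C(12,j)·(-5)^j·(-3w)^(12-j); the w^1 term has j = 11.
C(12,11) = 12.
Coefficient = C(12,11) · (-5)^11 · (-3)^1 = 12 · (-48828125) · (-3) = 1757812500.

1757812500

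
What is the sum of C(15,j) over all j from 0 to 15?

32768

Setting x = 1 in (1+x)^15 gives Σ C(15,j) = 2^15 = 32768.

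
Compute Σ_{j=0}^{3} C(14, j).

470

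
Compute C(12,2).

66

C(12,2) = (12·11) / 2! = 132 / 2 = 66.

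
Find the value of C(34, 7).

C(34,7) = (34·33·32·31·30·29·28) / 7! = 27113264640 / 5040 = 5379616.

5379616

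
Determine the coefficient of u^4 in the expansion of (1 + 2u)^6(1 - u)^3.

Coefficient of u^4 = Σ_{j} C(6,j)·2^j·C(3,4-j)·(-1)^(4-j) for j from 1 to 4.
= (-12) + 180 + (-480) + 240 = -72.

-72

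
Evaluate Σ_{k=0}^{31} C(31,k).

2147483648

The entries of row 31 sum to 2^31 = 2147483648.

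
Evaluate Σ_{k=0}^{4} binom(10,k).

1 + 10 + 45 + 120 + 210 = 386.

386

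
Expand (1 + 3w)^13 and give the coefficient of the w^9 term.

14073345

The general term is C(13,j)·(1)^j·(3w)^(13-j); the w^9 term has j = 4.
C(13,4) = 715.
Coefficient = C(13,4) · 3^9 = 715 · 19683 = 14073345.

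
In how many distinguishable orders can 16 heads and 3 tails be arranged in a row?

969

Choose positions for the heads: C(19,16) = 969.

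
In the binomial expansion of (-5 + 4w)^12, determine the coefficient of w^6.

The general term is C(12,j)·(-5)^j·(4w)^(12-j); the w^6 term has j = 6.
C(12,6) = 924.
Coefficient = C(12,6) · (-5)^6 · 4^6 = 924 · 15625 · 4096 = 59136000000.

59136000000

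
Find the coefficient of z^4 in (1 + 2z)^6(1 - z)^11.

130

Coefficient of z^4 = Σ_{j} C(6,j)·2^j·C(11,4-j)·(-1)^(4-j) for j from 0 to 4.
= 330 + (-1980) + 3300 + (-1760) + 240 = 130.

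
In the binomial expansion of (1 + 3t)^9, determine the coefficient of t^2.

The general term is C(9,j)·(1)^j·(3t)^(9-j); the t^2 term has j = 7.
C(9,7) = 36.
Coefficient = C(9,7) · 3^2 = 36 · 9 = 324.

324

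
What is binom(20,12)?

125970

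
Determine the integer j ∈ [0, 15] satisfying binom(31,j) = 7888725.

C(31,j) increases on 0 ≤ j ≤ 15. C(31,7) = 2629575 and C(31,8) = 7888725, so j = 8.

8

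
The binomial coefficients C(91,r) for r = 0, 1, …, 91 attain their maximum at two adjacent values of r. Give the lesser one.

45

For odd n = 91, C(91,r) peaks at r = (n−1)/2 and (n+1)/2; the lesser is 45.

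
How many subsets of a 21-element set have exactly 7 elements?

116280

Choose the 7 positions: C(21,7) = 116280.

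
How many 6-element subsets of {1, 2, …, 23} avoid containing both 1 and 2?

All 6-subsets: C(23,6) = 100947. Those containing both fixed elements: C(21,4) = 5985.
100947 − 5985 = 94962.

94962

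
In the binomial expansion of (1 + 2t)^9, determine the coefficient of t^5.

4032

The general term is C(9,j)·(1)^j·(2t)^(9-j); the t^5 term has j = 4.
C(9,4) = 126.
Coefficient = C(9,4) · 2^5 = 126 · 32 = 4032.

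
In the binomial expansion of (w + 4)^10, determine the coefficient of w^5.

258048

The general term is C(10,j)·(w)^j·(4)^(10-j); the w^5 term has j = 5.
C(10,5) = 252.
Coefficient = C(10,5) · 4^5 = 252 · 1024 = 258048.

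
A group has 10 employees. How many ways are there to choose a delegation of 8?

45

This is C(10,8) = 45.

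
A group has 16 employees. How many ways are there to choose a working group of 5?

4368

This is C(16,5) = 4368.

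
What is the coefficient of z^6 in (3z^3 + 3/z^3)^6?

General term: C(6,j)·(3z^3)^j·(3/z^3)^(6-j), with z-exponent 3j − 3(6−j) = 6j − 18.
Set 6j − 18 = 6: j = 4.
C(6,4) = 15; 3^4 = 81; 3^2 = 9.
Coefficient = 15 · 81 · 9 = 10935.

10935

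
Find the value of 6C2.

15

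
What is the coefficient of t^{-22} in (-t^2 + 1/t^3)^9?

-9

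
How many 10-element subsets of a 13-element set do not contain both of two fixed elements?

All 10-subsets: C(13,10) = 286. Those containing both fixed elements: C(11,8) = 165.
286 − 165 = 121.

121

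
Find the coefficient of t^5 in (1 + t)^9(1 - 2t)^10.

342

Coefficient of t^5 = Σ_{j} C(9,j)·1^j·C(10,5-j)·(-2)^(5-j) for j from 0 to 5.
= (-8064) + 30240 + (-34560) + 15120 + (-2520) + 126 = 342.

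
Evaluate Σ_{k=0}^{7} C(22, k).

280600

1 + 22 + 231 + 1540 + 7315 + 26334 + 74613 + 170544 = 280600.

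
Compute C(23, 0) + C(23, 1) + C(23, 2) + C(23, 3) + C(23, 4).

1 + 23 + 253 + 1771 + 8855 = 10903.

10903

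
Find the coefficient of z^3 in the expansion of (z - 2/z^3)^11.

220

General term: C(11,j)·(z)^j·(-2/z^3)^(11-j), with z-exponent 1j − 3(11−j) = 4j − 33.
Set 4j − 33 = 3: j = 9.
C(11,9) = 55; 1^9 = 1; (-2)^2 = 4.
Coefficient = 55 · 1 · 4 = 220.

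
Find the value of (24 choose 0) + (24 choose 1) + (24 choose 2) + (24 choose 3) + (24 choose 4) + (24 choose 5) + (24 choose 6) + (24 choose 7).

1 + 24 + 276 + 2024 + 10626 + 42504 + 134596 + 346104 = 536155.

536155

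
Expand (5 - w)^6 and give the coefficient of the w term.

The general term is C(6,j)·(5)^j·(-w)^(6-j); the w^1 term has j = 5.
C(6,5) = 6.
Coefficient = C(6,5) · 5^5 · (-1)^1 = 6 · 3125 · (-1) = -18750.

-18750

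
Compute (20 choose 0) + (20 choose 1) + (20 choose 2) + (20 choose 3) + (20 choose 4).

6196

1 + 20 + 190 + 1140 + 4845 = 6196.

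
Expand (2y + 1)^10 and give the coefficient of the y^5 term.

8064

The general term is C(10,j)·(2y)^j·(1)^(10-j); the y^5 term has j = 5.
C(10,5) = 252.
Coefficient = C(10,5) · 2^5 = 252 · 32 = 8064.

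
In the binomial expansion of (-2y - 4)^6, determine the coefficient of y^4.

3840

The general term is C(6,j)·(-2y)^j·(-4)^(6-j); the y^4 term has j = 4.
C(6,4) = 15.
Coefficient = C(6,4) · (-2)^4 · (-4)^2 = 15 · 16 · 16 = 3840.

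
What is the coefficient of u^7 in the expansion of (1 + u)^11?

The general term is C(11,j)·(1)^j·(u)^(11-j); the u^7 term has j = 4.
C(11,4) = 330.
Coefficient = C(11,4) = 330.

330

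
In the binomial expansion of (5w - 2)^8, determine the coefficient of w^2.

44800

The general term is C(8,j)·(5w)^j·(-2)^(8-j); the w^2 term has j = 2.
C(8,2) = 28.
Coefficient = C(8,2) · 5^2 · (-2)^6 = 28 · 25 · 64 = 44800.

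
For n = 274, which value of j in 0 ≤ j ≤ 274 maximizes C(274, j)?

137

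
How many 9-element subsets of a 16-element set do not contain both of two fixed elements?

8008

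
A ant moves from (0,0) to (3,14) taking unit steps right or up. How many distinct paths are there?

Each path is a sequence of 17 steps with 3 rights: C(17,3) = 680.

680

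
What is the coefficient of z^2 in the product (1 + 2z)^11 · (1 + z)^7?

395

Coefficient of z^2 = Σ_{j} C(11,j)·2^j·C(7,2-j)·1^(2-j) for j from 0 to 2.
= 21 + 154 + 220 = 395.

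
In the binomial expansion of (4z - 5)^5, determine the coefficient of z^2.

The general term is C(5,j)·(4z)^j·(-5)^(5-j); the z^2 term has j = 2.
C(5,2) = 10.
Coefficient = C(5,2) · 4^2 · (-5)^3 = 10 · 16 · (-125) = -20000.

-20000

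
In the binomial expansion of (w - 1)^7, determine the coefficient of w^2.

The general term is C(7,j)·(w)^j·(-1)^(7-j); the w^2 term has j = 2.
C(7,2) = 21.
Coefficient = C(7,2) · (-1)^5 = 21 · (-1) = -21.

-21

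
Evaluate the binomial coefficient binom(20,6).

38760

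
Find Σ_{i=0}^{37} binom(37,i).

The entries of row 37 sum to 2^37 = 137438953472.

137438953472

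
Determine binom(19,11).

75582

C(19,11) = C(19,8) by symmetry.
C(19,8) = (19·18·17·16·15·14·13·12) / 8! = 3047466240 / 40320 = 75582.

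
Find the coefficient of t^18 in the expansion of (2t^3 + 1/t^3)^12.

112640

General term: C(12,j)·(2t^3)^j·(1/t^3)^(12-j), with t-exponent 3j − 3(12−j) = 6j − 36.
Set 6j − 36 = 18: j = 9.
C(12,9) = 220; 2^9 = 512; 1^3 = 1.
Coefficient = 220 · 512 · 1 = 112640.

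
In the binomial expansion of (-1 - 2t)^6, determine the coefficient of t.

The general term is C(6,j)·(-1)^j·(-2t)^(6-j); the t^1 term has j = 5.
C(6,5) = 6.
Coefficient = C(6,5) · (-1)^5 · (-2)^1 = 6 · (-1) · (-2) = 12.

12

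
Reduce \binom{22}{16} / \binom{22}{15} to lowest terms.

C(n,k+1)/C(n,k) = (n−k)/(k+1) = (22−15)/(15+1) = 7/16.

7/16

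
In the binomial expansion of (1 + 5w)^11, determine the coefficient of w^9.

107421875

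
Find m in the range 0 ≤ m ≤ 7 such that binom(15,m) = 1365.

C(15,m) increases on 0 ≤ m ≤ 7. C(15,3) = 455 and C(15,4) = 1365, so m = 4.

4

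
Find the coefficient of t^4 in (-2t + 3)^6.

2160

The general term is C(6,j)·(-2t)^j·(3)^(6-j); the t^4 term has j = 4.
C(6,4) = 15.
Coefficient = C(6,4) · (-2)^4 · 3^2 = 15 · 16 · 9 = 2160.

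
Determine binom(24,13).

2496144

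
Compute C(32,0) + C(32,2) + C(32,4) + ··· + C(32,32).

Half of (1+1)^32 + (1−1)^32 gives the even-index sum: 2^31 = 2147483648.

2147483648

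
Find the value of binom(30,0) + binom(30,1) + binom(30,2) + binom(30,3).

1 + 30 + 435 + 4060 = 4526.

4526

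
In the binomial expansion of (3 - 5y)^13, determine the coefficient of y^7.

-97731562500

The general term is C(13,j)·(3)^j·(-5y)^(13-j); the y^7 term has j = 6.
C(13,6) = 1716.
Coefficient = C(13,6) · 3^6 · (-5)^7 = 1716 · 729 · (-78125) = -97731562500.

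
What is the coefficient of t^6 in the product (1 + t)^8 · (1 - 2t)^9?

Coefficient of t^6 = Σ_{j} C(8,j)·1^j·C(9,6-j)·(-2)^(6-j) for j from 0 to 6.
= 5376 + (-32256) + 56448 + (-37632) + 10080 + (-1008) + 28 = 1036.

1036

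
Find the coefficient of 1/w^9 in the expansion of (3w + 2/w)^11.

General term: C(11,j)·(3w)^j·(2/w)^(11-j), with w-exponent 1j − 1(11−j) = 2j − 11.
Set 2j − 11 = -9: j = 1.
C(11,1) = 11; 3^1 = 3; 2^10 = 1024.
Coefficient = 11 · 3 · 1024 = 33792.

33792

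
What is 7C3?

C(7,3) = (7·6·5) / 3! = 210 / 6 = 35.

35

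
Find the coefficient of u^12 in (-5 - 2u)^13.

The general term is C(13,j)·(-5)^j·(-2u)^(13-j); the u^12 term has j = 1.
C(13,1) = 13.
Coefficient = C(13,1) · (-5)^1 · (-2)^12 = 13 · (-5) · 4096 = -266240.

-266240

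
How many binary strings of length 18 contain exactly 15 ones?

816

Choose the 15 positions: C(18,15) = 816.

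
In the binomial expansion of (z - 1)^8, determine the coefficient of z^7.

-8

The general term is C(8,j)·(z)^j·(-1)^(8-j); the z^7 term has j = 7.
C(8,7) = 8.
Coefficient = C(8,7) · (-1)^1 = 8 · (-1) = -8.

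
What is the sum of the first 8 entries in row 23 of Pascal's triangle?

1 + 23 + 253 + 1771 + 8855 + 33649 + 100947 + 245157 = 390656.

390656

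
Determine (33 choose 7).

4272048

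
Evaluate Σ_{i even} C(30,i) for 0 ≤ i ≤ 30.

536870912

Even-i terms of row 30 sum to 2^29 = 536870912.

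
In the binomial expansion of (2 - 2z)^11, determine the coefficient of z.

-22528

The general term is C(11,j)·(2)^j·(-2z)^(11-j); the z^1 term has j = 10.
C(11,10) = 11.
Coefficient = C(11,10) · 2^10 · (-2)^1 = 11 · 1024 · (-2) = -22528.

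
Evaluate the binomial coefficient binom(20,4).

4845

C(20,4) = (20·19·18·17) / 4! = 116280 / 24 = 4845.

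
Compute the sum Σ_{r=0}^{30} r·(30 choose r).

Differentiating (1+x)^30 and setting x=1: Σ r·C(30,r) = 30·2^29 = 16106127360.

16106127360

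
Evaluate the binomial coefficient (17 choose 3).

680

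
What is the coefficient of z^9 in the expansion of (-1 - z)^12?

The general term is C(12,j)·(-1)^j·(-z)^(12-j); the z^9 term has j = 3.
C(12,3) = 220.
Coefficient = C(12,3) · (-1)^3 · (-1)^9 = 220 · (-1) · (-1) = 220.

220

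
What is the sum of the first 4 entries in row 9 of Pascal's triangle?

130

1 + 9 + 36 + 84 = 130.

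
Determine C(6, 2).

C(6,2) = (6·5) / 2! = 30 / 2 = 15.

15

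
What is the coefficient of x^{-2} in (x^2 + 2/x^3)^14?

General term: C(14,j)·(x^2)^j·(2/x^3)^(14-j), with x-exponent 2j − 3(14−j) = 5j − 42.
Set 5j − 42 = -2: j = 8.
C(14,8) = 3003; 1^8 = 1; 2^6 = 64.
Coefficient = 3003 · 1 · 64 = 192192.

192192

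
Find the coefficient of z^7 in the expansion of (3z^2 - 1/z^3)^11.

General term: C(11,j)·(3z^2)^j·(-1/z^3)^(11-j), with z-exponent 2j − 3(11−j) = 5j − 33.
Set 5j − 33 = 7: j = 8.
C(11,8) = 165; 3^8 = 6561; (-1)^3 = -1.
Coefficient = 165 · 6561 · (-1) = -1082565.

-1082565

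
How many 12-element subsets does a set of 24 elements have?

C(24,12) = (24·23·22·21·20·19·18·17·16·15·14·13) / 12! = 1295295050649600 / 479001600 = 2704156.

2704156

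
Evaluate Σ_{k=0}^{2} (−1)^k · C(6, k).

10

The partial alternating sum Σ_{k=0}^{2} (−1)^k C(6,k) = (−1)^2 C(5,2) = 10.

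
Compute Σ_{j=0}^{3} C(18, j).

1 + 18 + 153 + 816 = 988.

988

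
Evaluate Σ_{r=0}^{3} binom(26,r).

1 + 26 + 325 + 2600 = 2952.

2952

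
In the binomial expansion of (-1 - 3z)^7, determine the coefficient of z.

-21

The general term is C(7,j)·(-1)^j·(-3z)^(7-j); the z^1 term has j = 6.
C(7,6) = 7.
Coefficient = C(7,6) · (-3)^1 = 7 · (-3) = -21.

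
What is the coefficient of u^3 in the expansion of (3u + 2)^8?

48384

The general term is C(8,j)·(3u)^j·(2)^(8-j); the u^3 term has j = 3.
C(8,3) = 56.
Coefficient = C(8,3) · 3^3 · 2^5 = 56 · 27 · 32 = 48384.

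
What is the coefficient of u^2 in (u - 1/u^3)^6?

General term: C(6,j)·(u)^j·(-1/u^3)^(6-j), with u-exponent 1j − 3(6−j) = 4j − 18.
Set 4j − 18 = 2: j = 5.
C(6,5) = 6; 1^5 = 1; (-1)^1 = -1.
Coefficient = 6 · 1 · (-1) = -6.

-6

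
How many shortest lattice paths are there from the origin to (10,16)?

Each path is a sequence of 26 steps with 10 rights: C(26,10) = 5311735.

5311735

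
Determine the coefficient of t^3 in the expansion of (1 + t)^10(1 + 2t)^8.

2408

Coefficient of t^3 = Σ_{j} C(10,j)·1^j·C(8,3-j)·2^(3-j) for j from 0 to 3.
= 448 + 1120 + 720 + 120 = 2408.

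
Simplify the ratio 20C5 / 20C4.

16/5

C(n,k+1)/C(n,k) = (n−k)/(k+1) = (20−4)/(4+1) = 16/5.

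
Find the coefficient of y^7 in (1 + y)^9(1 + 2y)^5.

Coefficient of y^7 = Σ_{j} C(9,j)·1^j·C(5,7-j)·2^(7-j) for j from 2 to 7.
= 1152 + 6720 + 10080 + 5040 + 840 + 36 = 23868.

23868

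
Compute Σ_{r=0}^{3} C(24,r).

2325

1 + 24 + 276 + 2024 = 2325.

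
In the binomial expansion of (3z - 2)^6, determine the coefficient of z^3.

The general term is C(6,j)·(3z)^j·(-2)^(6-j); the z^3 term has j = 3.
C(6,3) = 20.
Coefficient = C(6,3) · 3^3 · (-2)^3 = 20 · 27 · (-8) = -4320.

-4320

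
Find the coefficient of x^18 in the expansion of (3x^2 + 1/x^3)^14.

48361131

General term: C(14,j)·(3x^2)^j·(1/x^3)^(14-j), with x-exponent 2j − 3(14−j) = 5j − 42.
Set 5j − 42 = 18: j = 12.
C(14,12) = 91; 3^12 = 531441; 1^2 = 1.
Coefficient = 91 · 531441 · 1 = 48361131.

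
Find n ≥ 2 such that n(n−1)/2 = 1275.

51

n(n−1)/2 = 1275 ⇒ n(n−1) = 2550. Since 51·50 = 2550, n = 51.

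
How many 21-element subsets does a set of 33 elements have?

354817320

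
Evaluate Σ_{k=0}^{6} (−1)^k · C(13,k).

924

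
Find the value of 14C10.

1001

C(14,10) = C(14,4) by symmetry.
C(14,4) = (14·13·12·11) / 4! = 24024 / 24 = 1001.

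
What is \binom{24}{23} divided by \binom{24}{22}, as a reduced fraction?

C(n,k+1)/C(n,k) = (n−k)/(k+1) = (24−22)/(22+1) = 2/23.

2/23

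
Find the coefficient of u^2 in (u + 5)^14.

22216796875

The general term is C(14,j)·(u)^j·(5)^(14-j); the u^2 term has j = 2.
C(14,2) = 91.
Coefficient = C(14,2) · 5^12 = 91 · 244140625 = 22216796875.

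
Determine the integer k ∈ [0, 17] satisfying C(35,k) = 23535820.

8

C(35,k) increases on 0 ≤ k ≤ 17. C(35,7) = 6724520 and C(35,8) = 23535820, so k = 8.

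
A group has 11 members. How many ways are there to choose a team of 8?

This is C(11,8) = 165.

165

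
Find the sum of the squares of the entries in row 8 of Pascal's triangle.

By Vandermonde's identity, Σ C(8,k)² = C(16,8) = 12870.

12870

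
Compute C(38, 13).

5414950296

C(38,13) = (38·37·36·35·34·33·32·31·30·29·28·27·26) / 13! = 33719008124158156800 / 6227020800 = 5414950296.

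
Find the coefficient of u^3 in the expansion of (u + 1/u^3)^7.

7

General term: C(7,j)·(u)^j·(1/u^3)^(7-j), with u-exponent 1j − 3(7−j) = 4j − 21.
Set 4j − 21 = 3: j = 6.
C(7,6) = 7; 1^6 = 1; 1^1 = 1.
Coefficient = 7 · 1 · 1 = 7.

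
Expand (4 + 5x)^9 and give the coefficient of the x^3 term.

43008000

The general term is C(9,j)·(4)^j·(5x)^(9-j); the x^3 term has j = 6.
C(9,6) = 84.
Coefficient = C(9,6) · 4^6 · 5^3 = 84 · 4096 · 125 = 43008000.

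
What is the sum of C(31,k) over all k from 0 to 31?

The entries of row 31 sum to 2^31 = 2147483648.

2147483648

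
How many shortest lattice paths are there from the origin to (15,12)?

Each path is a sequence of 27 steps with 15 rights: C(27,15) = 17383860.

17383860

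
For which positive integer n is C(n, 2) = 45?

n(n−1)/2 = 45 ⇒ n(n−1) = 90. Since 10·9 = 90, n = 10.

10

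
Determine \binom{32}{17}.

565722720

C(32,17) = C(32,15) by symmetry.
C(32,15) = (32·31·30·29·28·27·26·25·24·23·22·21·20·19·18) / 15! = 739781100339240960000 / 1307674368000 = 565722720.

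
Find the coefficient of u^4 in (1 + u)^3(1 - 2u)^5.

-50

Coefficient of u^4 = Σ_{j} C(3,j)·1^j·C(5,4-j)·(-2)^(4-j) for j from 0 to 3.
= 80 + (-240) + 120 + (-10) = -50.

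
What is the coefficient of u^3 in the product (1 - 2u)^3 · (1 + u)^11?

-41

Coefficient of u^3 = Σ_{j} C(3,j)·(-2)^j·C(11,3-j)·1^(3-j) for j from 0 to 3.
= 165 + (-330) + 132 + (-8) = -41.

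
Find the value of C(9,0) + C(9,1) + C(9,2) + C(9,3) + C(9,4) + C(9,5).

382

1 + 9 + 36 + 84 + 126 + 126 = 382.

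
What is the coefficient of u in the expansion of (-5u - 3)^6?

The general term is C(6,j)·(-5u)^j·(-3)^(6-j); the u^1 term has j = 1.
C(6,1) = 6.
Coefficient = C(6,1) · (-5)^1 · (-3)^5 = 6 · (-5) · (-243) = 7290.

7290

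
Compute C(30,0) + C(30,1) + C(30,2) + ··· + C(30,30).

1073741824

Setting x = 1 in (1+x)^30 gives Σ C(30,r) = 2^30 = 1073741824.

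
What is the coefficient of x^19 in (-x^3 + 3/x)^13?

General term: C(13,j)·(-x^3)^j·(3/x)^(13-j), with x-exponent 3j − 1(13−j) = 4j − 13.
Set 4j − 13 = 19: j = 8.
C(13,8) = 1287; (-1)^8 = 1; 3^5 = 243.
Coefficient = 1287 · 1 · 243 = 312741.

312741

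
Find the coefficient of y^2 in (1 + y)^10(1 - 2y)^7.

Coefficient of y^2 = Σ_{j} C(10,j)·1^j·C(7,2-j)·(-2)^(2-j) for j from 0 to 2.
= 84 + (-140) + 45 = -11.

-11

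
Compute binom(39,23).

C(39,23) = C(39,16) by symmetry.
C(39,16) = (39·38·37·36·35·34·33·32·31·30·29·28·27·26·25·24) / 16! = 789024790105300869120000 / 20922789888000 = 37711260990.

37711260990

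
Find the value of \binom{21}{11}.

352716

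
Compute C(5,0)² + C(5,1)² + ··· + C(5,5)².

252

Σ C(5,r)² is the coefficient of x^5 in (1+x)^5(1+x)^5 = (1+x)^10, i.e. C(10,5) = 252.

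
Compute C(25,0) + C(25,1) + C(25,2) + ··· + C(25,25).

33554432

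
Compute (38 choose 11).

C(38,11) = (38·37·36·35·34·33·32·31·30·29·28) / 11! = 48032775105638400 / 39916800 = 1203322288.

1203322288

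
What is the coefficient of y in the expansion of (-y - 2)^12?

The general term is C(12,j)·(-y)^j·(-2)^(12-j); the y^1 term has j = 1.
C(12,1) = 12.
Coefficient = C(12,1) · (-1)^1 · (-2)^11 = 12 · (-1) · (-2048) = 24576.

24576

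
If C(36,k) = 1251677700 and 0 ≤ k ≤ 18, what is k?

12

C(36,k) increases on 0 ≤ k ≤ 18. C(36,11) = 600805296 and C(36,12) = 1251677700, so k = 12.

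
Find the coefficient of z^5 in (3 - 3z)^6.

-4374

The general term is C(6,j)·(3)^j·(-3z)^(6-j); the z^5 term has j = 1.
C(6,1) = 6.
Coefficient = C(6,1) · 3^1 · (-3)^5 = 6 · 3 · (-243) = -4374.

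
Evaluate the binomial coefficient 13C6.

1716

C(13,6) = (13·12·11·10·9·8) / 6! = 1235520 / 720 = 1716.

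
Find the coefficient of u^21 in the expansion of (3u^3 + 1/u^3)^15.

241805655

General term: C(15,j)·(3u^3)^j·(1/u^3)^(15-j), with u-exponent 3j − 3(15−j) = 6j − 45.
Set 6j − 45 = 21: j = 11.
C(15,11) = 1365; 3^11 = 177147; 1^4 = 1.
Coefficient = 1365 · 177147 · 1 = 241805655.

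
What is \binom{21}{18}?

1330

C(21,18) = C(21,3) by symmetry.
C(21,3) = (21·20·19) / 3! = 7980 / 6 = 1330.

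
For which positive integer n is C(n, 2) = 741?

39

n(n−1)/2 = 741 ⇒ n(n−1) = 1482. Since 39·38 = 1482, n = 39.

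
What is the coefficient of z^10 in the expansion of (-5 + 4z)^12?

The general term is C(12,j)·(-5)^j·(4z)^(12-j); the z^10 term has j = 2.
C(12,2) = 66.
Coefficient = C(12,2) · (-5)^2 · 4^10 = 66 · 25 · 1048576 = 1730150400.

1730150400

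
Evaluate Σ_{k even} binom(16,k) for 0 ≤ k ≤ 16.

32768

Even-k terms of row 16 sum to 2^15 = 32768.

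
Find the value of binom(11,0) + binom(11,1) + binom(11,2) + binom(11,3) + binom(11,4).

562

1 + 11 + 55 + 165 + 330 = 562.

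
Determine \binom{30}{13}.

C(30,13) = (30·29·28·27·26·25·24·23·22·21·20·19·18) / 13! = 745747076954880000 / 6227020800 = 119759850.

119759850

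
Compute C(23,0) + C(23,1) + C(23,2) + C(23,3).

1 + 23 + 253 + 1771 = 2048.

2048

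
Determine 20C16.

4845

C(20,16) = C(20,4) by symmetry.
C(20,4) = (20·19·18·17) / 4! = 116280 / 24 = 4845.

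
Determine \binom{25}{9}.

2042975

C(25,9) = (25·24·23·22·21·20·19·18·17) / 9! = 741354768000 / 362880 = 2042975.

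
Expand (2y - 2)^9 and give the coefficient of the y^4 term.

The general term is C(9,j)·(2y)^j·(-2)^(9-j); the y^4 term has j = 4.
C(9,4) = 126.
Coefficient = C(9,4) · 2^4 · (-2)^5 = 126 · 16 · (-32) = -64512.

-64512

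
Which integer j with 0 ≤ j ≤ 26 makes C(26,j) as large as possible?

13

C(26,j) is maximized at j = 26/2 = 13.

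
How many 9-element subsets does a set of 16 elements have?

11440

C(16,9) = C(16,7) by symmetry.
C(16,7) = (16·15·14·13·12·11·10) / 7! = 57657600 / 5040 = 11440.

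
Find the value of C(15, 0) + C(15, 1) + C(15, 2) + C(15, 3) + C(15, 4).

1 + 15 + 105 + 455 + 1365 = 1941.

1941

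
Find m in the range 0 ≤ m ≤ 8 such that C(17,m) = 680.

3

C(17,m) increases on 0 ≤ m ≤ 8. C(17,2) = 136 and C(17,3) = 680, so m = 3.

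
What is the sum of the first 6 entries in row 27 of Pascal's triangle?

101584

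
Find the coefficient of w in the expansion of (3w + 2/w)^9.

General term: C(9,j)·(3w)^j·(2/w)^(9-j), with w-exponent 1j − 1(9−j) = 2j − 9.
Set 2j − 9 = 1: j = 5.
C(9,5) = 126; 3^5 = 243; 2^4 = 16.
Coefficient = 126 · 243 · 16 = 489888.

489888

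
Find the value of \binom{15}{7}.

6435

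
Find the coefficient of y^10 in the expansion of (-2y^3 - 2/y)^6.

General term: C(6,j)·(-2y^3)^j·(-2/y)^(6-j), with y-exponent 3j − 1(6−j) = 4j − 6.
Set 4j − 6 = 10: j = 4.
C(6,4) = 15; (-2)^4 = 16; (-2)^2 = 4.
Coefficient = 15 · 16 · 4 = 960.

960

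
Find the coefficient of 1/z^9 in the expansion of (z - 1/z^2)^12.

General term: C(12,j)·(z)^j·(-1/z^2)^(12-j), with z-exponent 1j − 2(12−j) = 3j − 24.
Set 3j − 24 = -9: j = 5.
C(12,5) = 792; 1^5 = 1; (-1)^7 = -1.
Coefficient = 792 · 1 · (-1) = -792.

-792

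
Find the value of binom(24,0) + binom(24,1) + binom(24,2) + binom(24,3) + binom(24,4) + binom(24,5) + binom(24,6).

190051

1 + 24 + 276 + 2024 + 10626 + 42504 + 134596 = 190051.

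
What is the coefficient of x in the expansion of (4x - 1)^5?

The general term is C(5,j)·(4x)^j·(-1)^(5-j); the x^1 term has j = 1.
C(5,1) = 5.
Coefficient = C(5,1) · 4^1 = 5 · 4 = 20.

20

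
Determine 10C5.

C(10,5) = (10·9·8·7·6) / 5! = 30240 / 120 = 252.

252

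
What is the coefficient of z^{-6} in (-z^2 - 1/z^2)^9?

General term: C(9,j)·(-z^2)^j·(-1/z^2)^(9-j), with z-exponent 2j − 2(9−j) = 4j − 18.
Set 4j − 18 = -6: j = 3.
C(9,3) = 84; (-1)^3 = -1; (-1)^6 = 1.
Coefficient = 84 · (-1) · 1 = -84.

-84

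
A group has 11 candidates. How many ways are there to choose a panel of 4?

This is C(11,4) = 330.

330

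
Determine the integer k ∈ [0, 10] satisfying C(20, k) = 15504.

5

C(20,k) increases on 0 ≤ k ≤ 10. C(20,4) = 4845 and C(20,5) = 15504, so k = 5.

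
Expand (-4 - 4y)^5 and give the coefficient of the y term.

-5120

The general term is C(5,j)·(-4)^j·(-4y)^(5-j); the y^1 term has j = 4.
C(5,4) = 5.
Coefficient = C(5,4) · (-4)^4 · (-4)^1 = 5 · 256 · (-4) = -5120.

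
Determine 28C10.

C(28,10) = (28·27·26·25·24·23·22·21·20·19) / 10! = 47621141568000 / 3628800 = 13123110.

13123110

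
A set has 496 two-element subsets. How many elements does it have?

n(n−1)/2 = 496 ⇒ n(n−1) = 992. Since 32·31 = 992, n = 32.

32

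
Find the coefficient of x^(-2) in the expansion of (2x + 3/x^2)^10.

1088640

General term: C(10,j)·(2x)^j·(3/x^2)^(10-j), with x-exponent 1j − 2(10−j) = 3j − 20.
Set 3j − 20 = -2: j = 6.
C(10,6) = 210; 2^6 = 64; 3^4 = 81.
Coefficient = 210 · 64 · 81 = 1088640.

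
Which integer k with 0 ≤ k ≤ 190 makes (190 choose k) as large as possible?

C(190,k) is maximized at k = 190/2 = 95.

95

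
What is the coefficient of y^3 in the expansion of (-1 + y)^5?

10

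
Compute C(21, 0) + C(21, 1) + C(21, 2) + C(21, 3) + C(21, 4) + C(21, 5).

1 + 21 + 210 + 1330 + 5985 + 20349 = 27896.

27896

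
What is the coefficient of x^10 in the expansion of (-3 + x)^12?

594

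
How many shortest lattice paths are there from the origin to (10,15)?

Each path is a sequence of 25 steps with 10 rights: C(25,10) = 3268760.

3268760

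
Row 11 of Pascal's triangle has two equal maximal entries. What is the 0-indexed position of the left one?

5

For odd n = 11, C(11,k) peaks at k = (n−1)/2 and (n+1)/2; the smaller is 5.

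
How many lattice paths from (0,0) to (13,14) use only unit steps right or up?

20058300

Each path is a sequence of 27 steps with 13 rights: C(27,13) = 20058300.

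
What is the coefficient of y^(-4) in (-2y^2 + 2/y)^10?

46080

General term: C(10,j)·(-2y^2)^j·(2/y)^(10-j), with y-exponent 2j − 1(10−j) = 3j − 10.
Set 3j − 10 = -4: j = 2.
C(10,2) = 45; (-2)^2 = 4; 2^8 = 256.
Coefficient = 45 · 4 · 256 = 46080.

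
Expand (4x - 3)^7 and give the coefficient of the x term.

The general term is C(7,j)·(4x)^j·(-3)^(7-j); the x^1 term has j = 1.
C(7,1) = 7.
Coefficient = C(7,1) · 4^1 · (-3)^6 = 7 · 4 · 729 = 20412.

20412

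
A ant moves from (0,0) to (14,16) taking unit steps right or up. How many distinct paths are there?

145422675

Each path is a sequence of 30 steps with 14 rights: C(30,14) = 145422675.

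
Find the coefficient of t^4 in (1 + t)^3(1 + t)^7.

210

Coefficient of t^4 = Σ_{j} C(3,j)·C(7,4-j) for j from 0 to 3.
= 35 + 105 + 63 + 7 = 210.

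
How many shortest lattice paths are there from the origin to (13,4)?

Each path is a sequence of 17 steps with 13 rights: C(17,13) = 2380.

2380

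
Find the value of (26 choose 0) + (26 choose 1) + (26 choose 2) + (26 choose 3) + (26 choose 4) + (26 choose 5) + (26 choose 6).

313912

1 + 26 + 325 + 2600 + 14950 + 65780 + 230230 = 313912.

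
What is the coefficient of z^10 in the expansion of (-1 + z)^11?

-11

The general term is C(11,j)·(-1)^j·(z)^(11-j); the z^10 term has j = 1.
C(11,1) = 11.
Coefficient = C(11,1) · (-1)^1 = 11 · (-1) = -11.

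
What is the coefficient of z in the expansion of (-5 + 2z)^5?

The general term is C(5,j)·(-5)^j·(2z)^(5-j); the z^1 term has j = 4.
C(5,4) = 5.
Coefficient = C(5,4) · (-5)^4 · 2^1 = 5 · 625 · 2 = 6250.

6250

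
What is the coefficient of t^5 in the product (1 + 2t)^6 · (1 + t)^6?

Coefficient of t^5 = Σ_{j} C(6,j)·2^j·C(6,5-j)·1^(5-j) for j from 0 to 5.
= 6 + 180 + 1200 + 2400 + 1440 + 192 = 5418.

5418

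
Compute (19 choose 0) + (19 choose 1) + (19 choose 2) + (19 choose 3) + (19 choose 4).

1 + 19 + 171 + 969 + 3876 = 5036.

5036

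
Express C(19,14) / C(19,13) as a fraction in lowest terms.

C(n,k+1)/C(n,k) = (n−k)/(k+1) = (19−13)/(13+1) = 6/14 = 3/7.

3/7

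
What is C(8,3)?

C(8,3) = (8·7·6) / 3! = 336 / 6 = 56.

56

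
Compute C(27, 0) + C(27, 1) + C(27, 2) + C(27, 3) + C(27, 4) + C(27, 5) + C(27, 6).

1 + 27 + 351 + 2925 + 17550 + 80730 + 296010 = 397594.

397594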